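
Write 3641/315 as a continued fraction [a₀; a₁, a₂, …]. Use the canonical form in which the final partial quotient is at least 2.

[11; 1, 1, 3, 1, 3, 9]

⌊3641/315⌋ = 11, remainder 176
⌊315/176⌋ = 1, remainder 139
⌊176/139⌋ = 1, remainder 37
⌊139/37⌋ = 3, remainder 28
⌊37/28⌋ = 1, remainder 9
⌊28/9⌋ = 3, remainder 1
⌊9/1⌋ = 9, remainder 0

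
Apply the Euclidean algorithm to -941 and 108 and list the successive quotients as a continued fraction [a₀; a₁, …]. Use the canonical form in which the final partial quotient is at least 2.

-941 ÷ 108 → quotient -9, remainder 31
108 ÷ 31 → quotient 3, remainder 15
31 ÷ 15 → quotient 2, remainder 1
15 ÷ 1 → quotient 15, remainder 0

[-9; 3, 2, 15]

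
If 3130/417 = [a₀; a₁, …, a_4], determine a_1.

3130 ÷ 417 → quotient 7, remainder 211
417 ÷ 211 → quotient 1, remainder 206

1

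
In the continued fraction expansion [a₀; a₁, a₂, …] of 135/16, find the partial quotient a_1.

⌊135/16⌋ = 8, remainder 7
⌊16/7⌋ = 2, remainder 2

2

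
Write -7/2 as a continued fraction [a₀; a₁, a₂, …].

-7 ÷ 2 → quotient -4, remainder 1
2 ÷ 1 → quotient 2, remainder 0

[-4; 2]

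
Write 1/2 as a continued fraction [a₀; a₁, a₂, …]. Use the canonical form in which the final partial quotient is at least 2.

⌊1/2⌋ = 0, remainder 1
⌊2/1⌋ = 2, remainder 0

[0; 2]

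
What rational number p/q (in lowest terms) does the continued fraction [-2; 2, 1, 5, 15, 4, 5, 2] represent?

a_0 = -2: -2/1
a_1 = 2: -3/2
a_2 = 1: -5/3
a_3 = 5: -28/17
a_4 = 15: -425/258
a_5 = 4: -1728/1049
a_6 = 5: -9065/5503
a_7 = 2: -19858/12055

-19858/12055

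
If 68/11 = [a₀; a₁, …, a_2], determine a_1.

Run the Euclidean algorithm, recording each quotient:
⌊68/11⌋ = 6, remainder 2
⌊11/2⌋ = 5, remainder 1

5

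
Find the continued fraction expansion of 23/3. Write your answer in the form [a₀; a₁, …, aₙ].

[7; 1, 2]

23 = 7·3 + 2, so a_0 = 7
3 = 1·2 + 1, so a_1 = 1
2 = 2·1 + 0, so a_2 = 2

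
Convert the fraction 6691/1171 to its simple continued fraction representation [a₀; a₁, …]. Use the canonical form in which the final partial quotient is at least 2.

⌊6691/1171⌋ = 5, remainder 836
⌊1171/836⌋ = 1, remainder 335
⌊836/335⌋ = 2, remainder 166
⌊335/166⌋ = 2, remainder 3
⌊166/3⌋ = 55, remainder 1
⌊3/1⌋ = 3, remainder 0

[5; 1, 2, 2, 55, 3]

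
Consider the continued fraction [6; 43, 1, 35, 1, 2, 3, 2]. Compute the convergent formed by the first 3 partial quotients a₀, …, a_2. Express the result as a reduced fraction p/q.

Collapse the nested fraction from the inside out:
Start with 1.
43 + 1/(1/1) = 43 + 1/1 = 44/1
6 + 1/(44/1) = 6 + 1/44 = 265/44

265/44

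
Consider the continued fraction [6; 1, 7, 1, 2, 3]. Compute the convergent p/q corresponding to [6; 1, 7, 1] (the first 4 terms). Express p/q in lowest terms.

Start with 1.
7 + 1/(1/1) = 7 + 1/1 = 8/1
1 + 1/(8/1) = 1 + 1/8 = 9/8
6 + 1/(9/8) = 6 + 8/9 = 62/9

62/9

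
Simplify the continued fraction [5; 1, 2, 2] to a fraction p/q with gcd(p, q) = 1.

40/7

a_0 = 5: 5/1
a_1 = 1: 6/1
a_2 = 2: 17/3
a_3 = 2: 40/7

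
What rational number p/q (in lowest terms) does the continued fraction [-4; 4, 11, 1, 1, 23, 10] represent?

a_0 = -4: -4/1
a_1 = 4: -15/4
a_2 = 11: -169/45
a_3 = 1: -184/49
a_4 = 1: -353/94
a_5 = 23: -8303/2211
a_6 = 10: -83383/22204

-83383/22204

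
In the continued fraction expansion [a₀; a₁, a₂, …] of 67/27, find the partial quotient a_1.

2

Repeatedly divide and take the remainder:
⌊67/27⌋ = 2, remainder 13
⌊27/13⌋ = 2, remainder 1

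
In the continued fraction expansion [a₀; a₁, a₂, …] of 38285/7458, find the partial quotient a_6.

⌊38285/7458⌋ = 5, remainder 995
⌊7458/995⌋ = 7, remainder 493
⌊995/493⌋ = 2, remainder 9
⌊493/9⌋ = 54, remainder 7
⌊9/7⌋ = 1, remainder 2
⌊7/2⌋ = 3, remainder 1
⌊2/1⌋ = 2, remainder 0

2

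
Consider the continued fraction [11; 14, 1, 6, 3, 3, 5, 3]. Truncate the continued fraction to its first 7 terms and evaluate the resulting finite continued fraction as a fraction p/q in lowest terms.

a_0 = 11: 11/1
a_1 = 14: 155/14
a_2 = 1: 166/15
a_3 = 6: 1151/104
a_4 = 3: 3619/327
a_5 = 3: 12008/1085
a_6 = 5: 63659/5752

63659/5752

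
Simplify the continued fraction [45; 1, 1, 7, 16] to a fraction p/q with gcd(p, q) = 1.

Use the convergent recurrence hₖ = aₖ·hₖ₋₁ + hₖ₋₂ (and likewise for the denominators kₖ):
a_0 = 45: 45/1
a_1 = 1: 46/1
a_2 = 1: 91/2
a_3 = 7: 683/15
a_4 = 16: 11019/242

11019/242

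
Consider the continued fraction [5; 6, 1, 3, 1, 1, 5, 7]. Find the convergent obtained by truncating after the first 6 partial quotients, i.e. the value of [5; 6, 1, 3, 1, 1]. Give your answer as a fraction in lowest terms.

Collapse the nested fraction from the inside out:
Start with 1.
1 + 1/(1/1) = 1 + 1/1 = 2/1
3 + 1/(2/1) = 3 + 1/2 = 7/2
1 + 1/(7/2) = 1 + 2/7 = 9/7
6 + 1/(9/7) = 6 + 7/9 = 61/9
5 + 1/(61/9) = 5 + 9/61 = 314/61

314/61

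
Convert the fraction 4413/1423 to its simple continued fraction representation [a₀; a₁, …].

[3; 9, 1, 7, 2, 8]

4413 = 3·1423 + 144, so a_0 = 3
1423 = 9·144 + 127, so a_1 = 9
144 = 1·127 + 17, so a_2 = 1
127 = 7·17 + 8, so a_3 = 7
17 = 2·8 + 1, so a_4 = 2
8 = 8·1 + 0, so a_5 = 8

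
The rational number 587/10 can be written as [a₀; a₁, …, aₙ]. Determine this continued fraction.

[58; 1, 2, 3]

587 ÷ 10 → quotient 58, remainder 7
10 ÷ 7 → quotient 1, remainder 3
7 ÷ 3 → quotient 2, remainder 1
3 ÷ 1 → quotient 3, remainder 0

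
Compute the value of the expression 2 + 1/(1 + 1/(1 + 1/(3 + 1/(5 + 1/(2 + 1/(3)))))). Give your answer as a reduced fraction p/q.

Start with 3.
2 + 1/(3/1) = 2 + 1/3 = 7/3
5 + 1/(7/3) = 5 + 3/7 = 38/7
3 + 1/(38/7) = 3 + 7/38 = 121/38
1 + 1/(121/38) = 1 + 38/121 = 159/121
1 + 1/(159/121) = 1 + 121/159 = 280/159
2 + 1/(280/159) = 2 + 159/280 = 719/280

719/280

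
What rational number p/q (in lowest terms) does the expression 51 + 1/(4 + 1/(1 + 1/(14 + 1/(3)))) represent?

11623/227

Start with 3.
14 + 1/(3/1) = 14 + 1/3 = 43/3
1 + 1/(43/3) = 1 + 3/43 = 46/43
4 + 1/(46/43) = 4 + 43/46 = 227/46
51 + 1/(227/46) = 51 + 46/227 = 11623/227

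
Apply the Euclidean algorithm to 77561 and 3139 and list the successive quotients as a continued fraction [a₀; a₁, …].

Apply division with remainder until the remainder is 0:
⌊77561/3139⌋ = 24, remainder 2225
⌊3139/2225⌋ = 1, remainder 914
⌊2225/914⌋ = 2, remainder 397
⌊914/397⌋ = 2, remainder 120
⌊397/120⌋ = 3, remainder 37
⌊120/37⌋ = 3, remainder 9
⌊37/9⌋ = 4, remainder 1
⌊9/1⌋ = 9, remainder 0

[24; 1, 2, 2, 3, 3, 4, 9]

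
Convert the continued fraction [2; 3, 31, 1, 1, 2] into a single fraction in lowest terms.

Collapse the nested fraction from the inside out:
Start with 2.
1 + 1/(2/1) = 1 + 1/2 = 3/2
1 + 1/(3/2) = 1 + 2/3 = 5/3
31 + 1/(5/3) = 31 + 3/5 = 158/5
3 + 1/(158/5) = 3 + 5/158 = 479/158
2 + 1/(479/158) = 2 + 158/479 = 1116/479

1116/479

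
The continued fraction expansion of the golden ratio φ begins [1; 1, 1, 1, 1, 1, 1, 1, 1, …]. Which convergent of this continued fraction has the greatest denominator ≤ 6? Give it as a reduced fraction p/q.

8/5

a_0 = 1: 1/1  (≤ bound)
a_1 = 1: 2/1  (≤ bound)
a_2 = 1: 3/2  (≤ bound)
a_3 = 1: 5/3  (≤ bound)
a_4 = 1: 8/5  (≤ bound)
a_5 = 1: 13/8  (> 6, stop)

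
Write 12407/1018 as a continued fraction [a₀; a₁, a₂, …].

Run the Euclidean algorithm, recording each quotient:
12407 = 12·1018 + 191, so a_0 = 12
1018 = 5·191 + 63, so a_1 = 5
191 = 3·63 + 2, so a_2 = 3
63 = 31·2 + 1, so a_3 = 31
2 = 2·1 + 0, so a_4 = 2

[12; 5, 3, 31, 2]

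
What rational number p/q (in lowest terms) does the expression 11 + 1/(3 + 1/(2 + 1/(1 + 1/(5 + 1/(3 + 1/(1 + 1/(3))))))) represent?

10112/895

Start with 3.
1 + 1/(3/1) = 1 + 1/3 = 4/3
3 + 1/(4/3) = 3 + 3/4 = 15/4
5 + 1/(15/4) = 5 + 4/15 = 79/15
1 + 1/(79/15) = 1 + 15/79 = 94/79
2 + 1/(94/79) = 2 + 79/94 = 267/94
3 + 1/(267/94) = 3 + 94/267 = 895/267
11 + 1/(895/267) = 11 + 267/895 = 10112/895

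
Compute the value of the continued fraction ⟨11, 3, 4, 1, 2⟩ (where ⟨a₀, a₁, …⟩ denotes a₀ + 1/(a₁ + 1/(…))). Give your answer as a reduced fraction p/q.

a_0 = 11: 11/1
a_1 = 3: 34/3
a_2 = 4: 147/13
a_3 = 1: 181/16
a_4 = 2: 509/45

509/45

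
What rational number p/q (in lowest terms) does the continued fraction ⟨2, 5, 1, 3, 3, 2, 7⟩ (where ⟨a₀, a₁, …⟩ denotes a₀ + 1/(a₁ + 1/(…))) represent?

2795/1286

Start with 7.
2 + 1/(7/1) = 2 + 1/7 = 15/7
3 + 1/(15/7) = 3 + 7/15 = 52/15
3 + 1/(52/15) = 3 + 15/52 = 171/52
1 + 1/(171/52) = 1 + 52/171 = 223/171
5 + 1/(223/171) = 5 + 171/223 = 1286/223
2 + 1/(1286/223) = 2 + 223/1286 = 2795/1286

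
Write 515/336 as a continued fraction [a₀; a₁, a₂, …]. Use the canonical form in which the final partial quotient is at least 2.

515 ÷ 336 → quotient 1, remainder 179
336 ÷ 179 → quotient 1, remainder 157
179 ÷ 157 → quotient 1, remainder 22
157 ÷ 22 → quotient 7, remainder 3
22 ÷ 3 → quotient 7, remainder 1
3 ÷ 1 → quotient 3, remainder 0

[1; 1, 1, 7, 7, 3]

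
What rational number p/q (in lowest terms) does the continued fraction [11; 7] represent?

78/7

a_0 = 11: 11/1
a_1 = 7: 78/7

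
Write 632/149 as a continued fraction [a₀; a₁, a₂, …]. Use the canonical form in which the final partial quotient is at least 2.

[4; 4, 7, 5]

632 = 4·149 + 36, so a_0 = 4
149 = 4·36 + 5, so a_1 = 4
36 = 7·5 + 1, so a_2 = 7
5 = 5·1 + 0, so a_3 = 5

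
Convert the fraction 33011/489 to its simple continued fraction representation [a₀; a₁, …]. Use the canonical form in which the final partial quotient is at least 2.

⌊33011/489⌋ = 67, remainder 248
⌊489/248⌋ = 1, remainder 241
⌊248/241⌋ = 1, remainder 7
⌊241/7⌋ = 34, remainder 3
⌊7/3⌋ = 2, remainder 1
⌊3/1⌋ = 3, remainder 0

[67; 1, 1, 34, 2, 3]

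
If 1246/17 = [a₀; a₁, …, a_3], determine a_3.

2

⌊1246/17⌋ = 73, remainder 5
⌊17/5⌋ = 3, remainder 2
⌊5/2⌋ = 2, remainder 1
⌊2/1⌋ = 2, remainder 0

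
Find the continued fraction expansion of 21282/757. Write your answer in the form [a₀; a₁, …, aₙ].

[28; 8, 1, 4, 17]

21282 = 28·757 + 86, so a_0 = 28
757 = 8·86 + 69, so a_1 = 8
86 = 1·69 + 17, so a_2 = 1
69 = 4·17 + 1, so a_3 = 4
17 = 17·1 + 0, so a_4 = 17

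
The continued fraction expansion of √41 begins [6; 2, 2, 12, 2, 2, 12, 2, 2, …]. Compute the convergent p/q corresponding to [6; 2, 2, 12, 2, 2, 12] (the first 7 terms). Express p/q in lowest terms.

25414/3969

Starting at the tail and folding back:
Start with 12.
2 + 1/(12/1) = 2 + 1/12 = 25/12
2 + 1/(25/12) = 2 + 12/25 = 62/25
12 + 1/(62/25) = 12 + 25/62 = 769/62
2 + 1/(769/62) = 2 + 62/769 = 1600/769
2 + 1/(1600/769) = 2 + 769/1600 = 3969/1600
6 + 1/(3969/1600) = 6 + 1600/3969 = 25414/3969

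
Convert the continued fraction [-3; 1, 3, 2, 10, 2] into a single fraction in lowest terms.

Collapse the nested fraction from the inside out:
Start with 2.
10 + 1/(2/1) = 10 + 1/2 = 21/2
2 + 1/(21/2) = 2 + 2/21 = 44/21
3 + 1/(44/21) = 3 + 21/44 = 153/44
1 + 1/(153/44) = 1 + 44/153 = 197/153
-3 + 1/(197/153) = -3 + 153/197 = -438/197

-438/197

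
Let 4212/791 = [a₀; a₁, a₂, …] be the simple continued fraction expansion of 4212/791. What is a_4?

5

⌊4212/791⌋ = 5, remainder 257
⌊791/257⌋ = 3, remainder 20
⌊257/20⌋ = 12, remainder 17
⌊20/17⌋ = 1, remainder 3
⌊17/3⌋ = 5, remainder 2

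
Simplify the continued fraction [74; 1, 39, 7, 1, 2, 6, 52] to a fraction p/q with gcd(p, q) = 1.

Start with 52.
6 + 1/(52/1) = 6 + 1/52 = 313/52
2 + 1/(313/52) = 2 + 52/313 = 678/313
1 + 1/(678/313) = 1 + 313/678 = 991/678
7 + 1/(991/678) = 7 + 678/991 = 7615/991
39 + 1/(7615/991) = 39 + 991/7615 = 297976/7615
1 + 1/(297976/7615) = 1 + 7615/297976 = 305591/297976
74 + 1/(305591/297976) = 74 + 297976/305591 = 22911710/305591

22911710/305591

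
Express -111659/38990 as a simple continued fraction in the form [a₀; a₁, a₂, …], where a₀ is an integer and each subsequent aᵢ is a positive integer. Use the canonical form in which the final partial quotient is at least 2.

Apply division with remainder until the remainder is 0:
-111659 = -3·38990 + 5311, so a_0 = -3
38990 = 7·5311 + 1813, so a_1 = 7
5311 = 2·1813 + 1685, so a_2 = 2
1813 = 1·1685 + 128, so a_3 = 1
1685 = 13·128 + 21, so a_4 = 13
128 = 6·21 + 2, so a_5 = 6
21 = 10·2 + 1, so a_6 = 10
2 = 2·1 + 0, so a_7 = 2

[-3; 7, 2, 1, 13, 6, 10, 2]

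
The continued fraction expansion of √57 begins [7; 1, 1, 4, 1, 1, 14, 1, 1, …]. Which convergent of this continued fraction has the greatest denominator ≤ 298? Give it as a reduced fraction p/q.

2197/291

List convergents until the denominator exceeds the bound:
a_0 = 7: 7/1  (≤ bound)
a_1 = 1: 8/1  (≤ bound)
a_2 = 1: 15/2  (≤ bound)
a_3 = 4: 68/9  (≤ bound)
a_4 = 1: 83/11  (≤ bound)
a_5 = 1: 151/20  (≤ bound)
a_6 = 14: 2197/291  (≤ bound)
a_7 = 1: 2348/311  (> 298, stop)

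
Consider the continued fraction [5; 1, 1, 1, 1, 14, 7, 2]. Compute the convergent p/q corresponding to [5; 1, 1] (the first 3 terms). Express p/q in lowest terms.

11/2

Start with 1.
1 + 1/(1/1) = 1 + 1/1 = 2/1
5 + 1/(2/1) = 5 + 1/2 = 11/2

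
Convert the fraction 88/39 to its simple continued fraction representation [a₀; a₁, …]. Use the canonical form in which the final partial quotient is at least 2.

[2; 3, 1, 9]

88 = 2·39 + 10, so a_0 = 2
39 = 3·10 + 9, so a_1 = 3
10 = 1·9 + 1, so a_2 = 1
9 = 9·1 + 0, so a_3 = 9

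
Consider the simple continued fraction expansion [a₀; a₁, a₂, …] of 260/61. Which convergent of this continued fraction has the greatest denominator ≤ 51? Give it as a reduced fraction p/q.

List convergents until the denominator exceeds the bound:
a_0 = 4: 4/1  (≤ bound)
a_1 = 3: 13/3  (≤ bound)
a_2 = 1: 17/4  (≤ bound)
a_3 = 4: 81/19  (≤ bound)
a_4 = 3: 260/61  (> 51, stop)

81/19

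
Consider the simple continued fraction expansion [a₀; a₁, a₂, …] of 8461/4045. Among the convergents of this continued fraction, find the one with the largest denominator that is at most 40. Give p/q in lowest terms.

23/11

List convergents until the denominator exceeds the bound:
a_0 = 2: 2/1  (≤ bound)
a_1 = 10: 21/10  (≤ bound)
a_2 = 1: 23/11  (≤ bound)
a_3 = 9: 228/109  (> 40, stop)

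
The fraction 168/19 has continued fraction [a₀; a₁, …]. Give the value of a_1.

1

Apply division with remainder until the remainder is 0:
⌊168/19⌋ = 8, remainder 16
⌊19/16⌋ = 1, remainder 3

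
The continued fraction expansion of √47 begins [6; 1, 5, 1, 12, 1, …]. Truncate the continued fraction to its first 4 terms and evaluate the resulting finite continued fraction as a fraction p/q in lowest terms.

Starting at the tail and folding back:
Start with 1.
5 + 1/(1/1) = 5 + 1/1 = 6/1
1 + 1/(6/1) = 1 + 1/6 = 7/6
6 + 1/(7/6) = 6 + 6/7 = 48/7

48/7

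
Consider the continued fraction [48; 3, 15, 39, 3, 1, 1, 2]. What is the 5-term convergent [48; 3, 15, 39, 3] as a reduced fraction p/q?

262749/5437

Start with 3.
39 + 1/(3/1) = 39 + 1/3 = 118/3
15 + 1/(118/3) = 15 + 3/118 = 1773/118
3 + 1/(1773/118) = 3 + 118/1773 = 5437/1773
48 + 1/(5437/1773) = 48 + 1773/5437 = 262749/5437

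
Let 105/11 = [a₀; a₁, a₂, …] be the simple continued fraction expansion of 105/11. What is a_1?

1

Repeatedly divide and take the remainder:
105 = 9·11 + 6, so a_0 = 9
11 = 1·6 + 5, so a_1 = 1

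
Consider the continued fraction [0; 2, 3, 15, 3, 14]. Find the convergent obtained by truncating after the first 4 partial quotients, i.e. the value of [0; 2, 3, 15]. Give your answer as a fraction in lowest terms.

Compute successive convergents:
a_0 = 0: 0/1
a_1 = 2: 1/2
a_2 = 3: 3/7
a_3 = 15: 46/107

46/107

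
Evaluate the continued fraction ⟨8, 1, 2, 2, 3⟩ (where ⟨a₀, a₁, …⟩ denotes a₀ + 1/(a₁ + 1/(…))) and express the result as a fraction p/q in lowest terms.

Use the convergent recurrence hₖ = aₖ·hₖ₋₁ + hₖ₋₂ (and likewise for the denominators kₖ):
a_0 = 8: 8/1
a_1 = 1: 9/1
a_2 = 2: 26/3
a_3 = 2: 61/7
a_4 = 3: 209/24

209/24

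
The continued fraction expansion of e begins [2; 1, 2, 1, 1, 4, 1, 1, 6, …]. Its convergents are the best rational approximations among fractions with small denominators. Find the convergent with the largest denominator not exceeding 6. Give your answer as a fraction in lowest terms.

11/4

a_0 = 2: 2/1  (≤ bound)
a_1 = 1: 3/1  (≤ bound)
a_2 = 2: 8/3  (≤ bound)
a_3 = 1: 11/4  (≤ bound)
a_4 = 1: 19/7  (> 6, stop)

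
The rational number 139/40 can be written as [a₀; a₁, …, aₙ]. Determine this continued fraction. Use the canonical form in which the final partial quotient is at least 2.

⌊139/40⌋ = 3, remainder 19
⌊40/19⌋ = 2, remainder 2
⌊19/2⌋ = 9, remainder 1
⌊2/1⌋ = 2, remainder 0

[3; 2, 9, 2]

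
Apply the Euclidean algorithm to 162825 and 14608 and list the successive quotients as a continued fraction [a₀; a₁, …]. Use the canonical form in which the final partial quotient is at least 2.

⌊162825/14608⌋ = 11, remainder 2137
⌊14608/2137⌋ = 6, remainder 1786
⌊2137/1786⌋ = 1, remainder 351
⌊1786/351⌋ = 5, remainder 31
⌊351/31⌋ = 11, remainder 10
⌊31/10⌋ = 3, remainder 1
⌊10/1⌋ = 10, remainder 0

[11; 6, 1, 5, 11, 3, 10]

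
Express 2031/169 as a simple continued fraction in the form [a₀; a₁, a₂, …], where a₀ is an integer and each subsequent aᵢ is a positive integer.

⌊2031/169⌋ = 12, remainder 3
⌊169/3⌋ = 56, remainder 1
⌊3/1⌋ = 3, remainder 0

[12; 56, 3]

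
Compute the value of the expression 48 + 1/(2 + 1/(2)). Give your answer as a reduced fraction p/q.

242/5

Start with 2.
2 + 1/(2/1) = 2 + 1/2 = 5/2
48 + 1/(5/2) = 48 + 2/5 = 242/5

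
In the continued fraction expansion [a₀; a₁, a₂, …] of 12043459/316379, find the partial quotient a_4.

2

⌊12043459/316379⌋ = 38, remainder 21057
⌊316379/21057⌋ = 15, remainder 524
⌊21057/524⌋ = 40, remainder 97
⌊524/97⌋ = 5, remainder 39
⌊97/39⌋ = 2, remainder 19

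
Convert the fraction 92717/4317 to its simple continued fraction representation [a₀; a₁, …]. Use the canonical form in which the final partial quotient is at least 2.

[21; 2, 10, 2, 5, 3, 2, 2]

92717 ÷ 4317 → quotient 21, remainder 2060
4317 ÷ 2060 → quotient 2, remainder 197
2060 ÷ 197 → quotient 10, remainder 90
197 ÷ 90 → quotient 2, remainder 17
90 ÷ 17 → quotient 5, remainder 5
17 ÷ 5 → quotient 3, remainder 2
5 ÷ 2 → quotient 2, remainder 1
2 ÷ 1 → quotient 2, remainder 0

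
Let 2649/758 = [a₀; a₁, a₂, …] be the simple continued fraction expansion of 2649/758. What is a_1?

2

Repeatedly divide and take the remainder:
⌊2649/758⌋ = 3, remainder 375
⌊758/375⌋ = 2, remainder 8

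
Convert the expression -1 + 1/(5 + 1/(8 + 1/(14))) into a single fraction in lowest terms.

-466/579

a_0 = -1: -1/1
a_1 = 5: -4/5
a_2 = 8: -33/41
a_3 = 14: -466/579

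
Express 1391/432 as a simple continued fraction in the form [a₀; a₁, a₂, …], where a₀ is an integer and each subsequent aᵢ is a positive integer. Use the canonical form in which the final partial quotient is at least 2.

[3; 4, 1, 1, 4, 1, 3, 2]

1391 = 3·432 + 95, so a_0 = 3
432 = 4·95 + 52, so a_1 = 4
95 = 1·52 + 43, so a_2 = 1
52 = 1·43 + 9, so a_3 = 1
43 = 4·9 + 7, so a_4 = 4
9 = 1·7 + 2, so a_5 = 1
7 = 3·2 + 1, so a_6 = 3
2 = 2·1 + 0, so a_7 = 2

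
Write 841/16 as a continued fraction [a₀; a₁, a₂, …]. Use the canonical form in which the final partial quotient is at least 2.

841 = 52·16 + 9, so a_0 = 52
16 = 1·9 + 7, so a_1 = 1
9 = 1·7 + 2, so a_2 = 1
7 = 3·2 + 1, so a_3 = 3
2 = 2·1 + 0, so a_4 = 2

[52; 1, 1, 3, 2]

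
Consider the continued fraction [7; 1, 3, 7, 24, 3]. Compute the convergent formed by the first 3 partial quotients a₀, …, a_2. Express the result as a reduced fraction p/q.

31/4

Start with 3.
1 + 1/(3/1) = 1 + 1/3 = 4/3
7 + 1/(4/3) = 7 + 3/4 = 31/4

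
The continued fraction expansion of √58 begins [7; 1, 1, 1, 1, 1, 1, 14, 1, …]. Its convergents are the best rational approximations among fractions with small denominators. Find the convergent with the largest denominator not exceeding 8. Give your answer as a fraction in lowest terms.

List convergents until the denominator exceeds the bound:
a_0 = 7: 7/1  (≤ bound)
a_1 = 1: 8/1  (≤ bound)
a_2 = 1: 15/2  (≤ bound)
a_3 = 1: 23/3  (≤ bound)
a_4 = 1: 38/5  (≤ bound)
a_5 = 1: 61/8  (≤ bound)
a_6 = 1: 99/13  (> 8, stop)

61/8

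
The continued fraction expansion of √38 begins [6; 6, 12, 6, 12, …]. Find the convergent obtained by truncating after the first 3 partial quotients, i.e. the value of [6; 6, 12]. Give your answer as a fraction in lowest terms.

Collapse the nested fraction from the inside out:
Start with 12.
6 + 1/(12/1) = 6 + 1/12 = 73/12
6 + 1/(73/12) = 6 + 12/73 = 450/73

450/73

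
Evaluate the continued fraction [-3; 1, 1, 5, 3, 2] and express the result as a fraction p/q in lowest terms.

-199/81

Start with 2.
3 + 1/(2/1) = 3 + 1/2 = 7/2
5 + 1/(7/2) = 5 + 2/7 = 37/7
1 + 1/(37/7) = 1 + 7/37 = 44/37
1 + 1/(44/37) = 1 + 37/44 = 81/44
-3 + 1/(81/44) = -3 + 44/81 = -199/81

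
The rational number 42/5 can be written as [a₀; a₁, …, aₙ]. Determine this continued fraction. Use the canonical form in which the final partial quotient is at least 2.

Apply division with remainder until the remainder is 0:
42 ÷ 5 → quotient 8, remainder 2
5 ÷ 2 → quotient 2, remainder 1
2 ÷ 1 → quotient 2, remainder 0

[8; 2, 2]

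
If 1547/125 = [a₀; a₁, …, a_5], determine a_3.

Repeatedly divide and take the remainder:
⌊1547/125⌋ = 12, remainder 47
⌊125/47⌋ = 2, remainder 31
⌊47/31⌋ = 1, remainder 16
⌊31/16⌋ = 1, remainder 15

1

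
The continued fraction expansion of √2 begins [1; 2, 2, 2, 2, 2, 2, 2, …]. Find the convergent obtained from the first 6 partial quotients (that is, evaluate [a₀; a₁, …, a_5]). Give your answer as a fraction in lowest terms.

a_0 = 1: 1/1
a_1 = 2: 3/2
a_2 = 2: 7/5
a_3 = 2: 17/12
a_4 = 2: 41/29
a_5 = 2: 99/70

99/70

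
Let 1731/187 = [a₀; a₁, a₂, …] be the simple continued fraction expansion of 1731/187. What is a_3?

8

1731 = 9·187 + 48, so a_0 = 9
187 = 3·48 + 43, so a_1 = 3
48 = 1·43 + 5, so a_2 = 1
43 = 8·5 + 3, so a_3 = 8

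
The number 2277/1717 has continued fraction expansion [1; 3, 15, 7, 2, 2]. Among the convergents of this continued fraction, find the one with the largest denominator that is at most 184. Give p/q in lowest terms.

List convergents until the denominator exceeds the bound:
a_0 = 1: 1/1  (≤ bound)
a_1 = 3: 4/3  (≤ bound)
a_2 = 15: 61/46  (≤ bound)
a_3 = 7: 431/325  (> 184, stop)

61/46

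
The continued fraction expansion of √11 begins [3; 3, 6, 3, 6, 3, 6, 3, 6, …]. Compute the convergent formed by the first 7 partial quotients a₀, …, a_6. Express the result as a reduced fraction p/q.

25077/7561

a_0 = 3: 3/1
a_1 = 3: 10/3
a_2 = 6: 63/19
a_3 = 3: 199/60
a_4 = 6: 1257/379
a_5 = 3: 3970/1197
a_6 = 6: 25077/7561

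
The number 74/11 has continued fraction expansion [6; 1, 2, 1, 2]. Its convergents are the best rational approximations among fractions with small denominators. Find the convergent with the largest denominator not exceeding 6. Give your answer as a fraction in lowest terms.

27/4

List convergents until the denominator exceeds the bound:
a_0 = 6: 6/1  (≤ bound)
a_1 = 1: 7/1  (≤ bound)
a_2 = 2: 20/3  (≤ bound)
a_3 = 1: 27/4  (≤ bound)
a_4 = 2: 74/11  (> 6, stop)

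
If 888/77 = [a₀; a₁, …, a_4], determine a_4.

Apply division with remainder until the remainder is 0:
⌊888/77⌋ = 11, remainder 41
⌊77/41⌋ = 1, remainder 36
⌊41/36⌋ = 1, remainder 5
⌊36/5⌋ = 7, remainder 1
⌊5/1⌋ = 5, remainder 0

5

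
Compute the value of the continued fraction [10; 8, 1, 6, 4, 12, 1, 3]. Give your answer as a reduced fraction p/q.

Start with 3.
1 + 1/(3/1) = 1 + 1/3 = 4/3
12 + 1/(4/3) = 12 + 3/4 = 51/4
4 + 1/(51/4) = 4 + 4/51 = 208/51
6 + 1/(208/51) = 6 + 51/208 = 1299/208
1 + 1/(1299/208) = 1 + 208/1299 = 1507/1299
8 + 1/(1507/1299) = 8 + 1299/1507 = 13355/1507
10 + 1/(13355/1507) = 10 + 1507/13355 = 135057/13355

135057/13355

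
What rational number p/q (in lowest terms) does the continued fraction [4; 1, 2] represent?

14/3

Use the convergent recurrence hₖ = aₖ·hₖ₋₁ + hₖ₋₂ (and likewise for the denominators kₖ):
a_0 = 4: 4/1
a_1 = 1: 5/1
a_2 = 2: 14/3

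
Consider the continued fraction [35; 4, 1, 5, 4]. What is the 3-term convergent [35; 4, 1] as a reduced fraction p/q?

176/5

Start with 1.
4 + 1/(1/1) = 4 + 1/1 = 5/1
35 + 1/(5/1) = 35 + 1/5 = 176/5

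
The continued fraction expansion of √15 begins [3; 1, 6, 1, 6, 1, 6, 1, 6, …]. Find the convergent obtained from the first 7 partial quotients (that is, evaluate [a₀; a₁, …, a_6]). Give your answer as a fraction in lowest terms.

1677/433

Use the convergent recurrence hₖ = aₖ·hₖ₋₁ + hₖ₋₂ (and likewise for the denominators kₖ):
a_0 = 3: 3/1
a_1 = 1: 4/1
a_2 = 6: 27/7
a_3 = 1: 31/8
a_4 = 6: 213/55
a_5 = 1: 244/63
a_6 = 6: 1677/433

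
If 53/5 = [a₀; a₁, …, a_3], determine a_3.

53 ÷ 5 → quotient 10, remainder 3
5 ÷ 3 → quotient 1, remainder 2
3 ÷ 2 → quotient 1, remainder 1
2 ÷ 1 → quotient 2, remainder 0

2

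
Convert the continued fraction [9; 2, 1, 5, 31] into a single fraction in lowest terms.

4957/530

Start with 31.
5 + 1/(31/1) = 5 + 1/31 = 156/31
1 + 1/(156/31) = 1 + 31/156 = 187/156
2 + 1/(187/156) = 2 + 156/187 = 530/187
9 + 1/(530/187) = 9 + 187/530 = 4957/530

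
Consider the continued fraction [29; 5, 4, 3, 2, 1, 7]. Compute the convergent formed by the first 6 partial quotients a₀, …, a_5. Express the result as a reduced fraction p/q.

6568/225

Collapse the nested fraction from the inside out:
Start with 1.
2 + 1/(1/1) = 2 + 1/1 = 3/1
3 + 1/(3/1) = 3 + 1/3 = 10/3
4 + 1/(10/3) = 4 + 3/10 = 43/10
5 + 1/(43/10) = 5 + 10/43 = 225/43
29 + 1/(225/43) = 29 + 43/225 = 6568/225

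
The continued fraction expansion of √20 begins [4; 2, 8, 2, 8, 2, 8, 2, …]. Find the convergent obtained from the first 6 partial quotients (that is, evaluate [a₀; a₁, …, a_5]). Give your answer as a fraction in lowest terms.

a_0 = 4: 4/1
a_1 = 2: 9/2
a_2 = 8: 76/17
a_3 = 2: 161/36
a_4 = 8: 1364/305
a_5 = 2: 2889/646

2889/646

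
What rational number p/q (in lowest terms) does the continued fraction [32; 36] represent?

1153/36

a_0 = 32: 32/1
a_1 = 36: 1153/36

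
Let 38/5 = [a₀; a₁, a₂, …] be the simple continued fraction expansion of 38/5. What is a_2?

Run the Euclidean algorithm, recording each quotient:
38 = 7·5 + 3, so a_0 = 7
5 = 1·3 + 2, so a_1 = 1
3 = 1·2 + 1, so a_2 = 1

1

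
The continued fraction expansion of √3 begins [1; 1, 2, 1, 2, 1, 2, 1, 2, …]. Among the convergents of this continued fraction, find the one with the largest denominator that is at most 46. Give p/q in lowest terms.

71/41

a_0 = 1: 1/1  (≤ bound)
a_1 = 1: 2/1  (≤ bound)
a_2 = 2: 5/3  (≤ bound)
a_3 = 1: 7/4  (≤ bound)
a_4 = 2: 19/11  (≤ bound)
a_5 = 1: 26/15  (≤ bound)
a_6 = 2: 71/41  (≤ bound)
a_7 = 1: 97/56  (> 46, stop)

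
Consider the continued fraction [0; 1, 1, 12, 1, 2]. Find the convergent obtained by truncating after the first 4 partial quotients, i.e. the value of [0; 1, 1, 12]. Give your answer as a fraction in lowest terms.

13/25

Start with 12.
1 + 1/(12/1) = 1 + 1/12 = 13/12
1 + 1/(13/12) = 1 + 12/13 = 25/13
0 + 1/(25/13) = 0 + 13/25 = 13/25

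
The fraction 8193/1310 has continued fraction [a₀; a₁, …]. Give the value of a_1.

Apply division with remainder until the remainder is 0:
8193 ÷ 1310 → quotient 6, remainder 333
1310 ÷ 333 → quotient 3, remainder 311

3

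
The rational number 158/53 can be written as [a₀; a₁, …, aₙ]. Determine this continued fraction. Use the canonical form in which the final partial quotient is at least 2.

[2; 1, 52]

Apply division with remainder until the remainder is 0:
158 = 2·53 + 52, so a_0 = 2
53 = 1·52 + 1, so a_1 = 1
52 = 52·1 + 0, so a_2 = 52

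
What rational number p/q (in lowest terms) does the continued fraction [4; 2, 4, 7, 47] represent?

13623/3064

a_0 = 4: 4/1
a_1 = 2: 9/2
a_2 = 4: 40/9
a_3 = 7: 289/65
a_4 = 47: 13623/3064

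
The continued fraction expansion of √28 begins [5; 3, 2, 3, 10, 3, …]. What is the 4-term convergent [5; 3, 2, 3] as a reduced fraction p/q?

a_0 = 5: 5/1
a_1 = 3: 16/3
a_2 = 2: 37/7
a_3 = 3: 127/24

127/24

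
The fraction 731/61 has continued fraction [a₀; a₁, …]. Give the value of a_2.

60

731 = 11·61 + 60, so a_0 = 11
61 = 1·60 + 1, so a_1 = 1
60 = 60·1 + 0, so a_2 = 60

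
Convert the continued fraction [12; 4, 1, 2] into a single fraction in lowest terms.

171/14

Use the convergent recurrence hₖ = aₖ·hₖ₋₁ + hₖ₋₂ (and likewise for the denominators kₖ):
a_0 = 12: 12/1
a_1 = 4: 49/4
a_2 = 1: 61/5
a_3 = 2: 171/14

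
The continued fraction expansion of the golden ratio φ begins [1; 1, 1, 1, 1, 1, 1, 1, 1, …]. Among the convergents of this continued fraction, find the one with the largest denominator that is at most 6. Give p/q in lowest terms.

8/5

List convergents until the denominator exceeds the bound:
a_0 = 1: 1/1  (≤ bound)
a_1 = 1: 2/1  (≤ bound)
a_2 = 1: 3/2  (≤ bound)
a_3 = 1: 5/3  (≤ bound)
a_4 = 1: 8/5  (≤ bound)
a_5 = 1: 13/8  (> 6, stop)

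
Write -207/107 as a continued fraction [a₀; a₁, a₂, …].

⌊-207/107⌋ = -2, remainder 7
⌊107/7⌋ = 15, remainder 2
⌊7/2⌋ = 3, remainder 1
⌊2/1⌋ = 2, remainder 0

[-2; 15, 3, 2]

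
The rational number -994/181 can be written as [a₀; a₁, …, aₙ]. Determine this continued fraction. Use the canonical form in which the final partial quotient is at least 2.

Run the Euclidean algorithm, recording each quotient:
-994 = -6·181 + 92, so a_0 = -6
181 = 1·92 + 89, so a_1 = 1
92 = 1·89 + 3, so a_2 = 1
89 = 29·3 + 2, so a_3 = 29
3 = 1·2 + 1, so a_4 = 1
2 = 2·1 + 0, so a_5 = 2

[-6; 1, 1, 29, 1, 2]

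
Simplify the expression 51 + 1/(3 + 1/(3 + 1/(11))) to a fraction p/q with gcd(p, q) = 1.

Collapse the nested fraction from the inside out:
Start with 11.
3 + 1/(11/1) = 3 + 1/11 = 34/11
3 + 1/(34/11) = 3 + 11/34 = 113/34
51 + 1/(113/34) = 51 + 34/113 = 5797/113

5797/113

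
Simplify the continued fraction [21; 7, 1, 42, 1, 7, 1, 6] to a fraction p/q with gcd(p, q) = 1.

Build up convergents one term at a time:
a_0 = 21: 21/1
a_1 = 7: 148/7
a_2 = 1: 169/8
a_3 = 42: 7246/343
a_4 = 1: 7415/351
a_5 = 7: 59151/2800
a_6 = 1: 66566/3151
a_7 = 6: 458547/21706

458547/21706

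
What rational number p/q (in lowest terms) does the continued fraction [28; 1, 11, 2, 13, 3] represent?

29961/1036

Start with 3.
13 + 1/(3/1) = 13 + 1/3 = 40/3
2 + 1/(40/3) = 2 + 3/40 = 83/40
11 + 1/(83/40) = 11 + 40/83 = 953/83
1 + 1/(953/83) = 1 + 83/953 = 1036/953
28 + 1/(1036/953) = 28 + 953/1036 = 29961/1036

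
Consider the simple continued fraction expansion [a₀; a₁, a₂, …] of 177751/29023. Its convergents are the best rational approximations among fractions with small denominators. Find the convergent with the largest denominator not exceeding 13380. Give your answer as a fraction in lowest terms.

53773/8780

a_0 = 6: 6/1  (≤ bound)
a_1 = 8: 49/8  (≤ bound)
a_2 = 30: 1476/241  (≤ bound)
a_3 = 2: 3001/490  (≤ bound)
a_4 = 1: 4477/731  (≤ bound)
a_5 = 3: 16432/2683  (≤ bound)
a_6 = 3: 53773/8780  (≤ bound)
a_7 = 3: 177751/29023  (> 13380, stop)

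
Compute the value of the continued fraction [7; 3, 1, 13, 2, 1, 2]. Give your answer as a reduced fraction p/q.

Start with 2.
1 + 1/(2/1) = 1 + 1/2 = 3/2
2 + 1/(3/2) = 2 + 2/3 = 8/3
13 + 1/(8/3) = 13 + 3/8 = 107/8
1 + 1/(107/8) = 1 + 8/107 = 115/107
3 + 1/(115/107) = 3 + 107/115 = 452/115
7 + 1/(452/115) = 7 + 115/452 = 3279/452

3279/452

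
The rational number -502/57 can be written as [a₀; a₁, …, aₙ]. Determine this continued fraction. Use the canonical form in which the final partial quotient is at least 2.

Run the Euclidean algorithm, recording each quotient:
⌊-502/57⌋ = -9, remainder 11
⌊57/11⌋ = 5, remainder 2
⌊11/2⌋ = 5, remainder 1
⌊2/1⌋ = 2, remainder 0

[-9; 5, 5, 2]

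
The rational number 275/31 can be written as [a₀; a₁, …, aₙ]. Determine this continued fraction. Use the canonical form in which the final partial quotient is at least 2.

275 ÷ 31 → quotient 8, remainder 27
31 ÷ 27 → quotient 1, remainder 4
27 ÷ 4 → quotient 6, remainder 3
4 ÷ 3 → quotient 1, remainder 1
3 ÷ 1 → quotient 3, remainder 0

[8; 1, 6, 1, 3]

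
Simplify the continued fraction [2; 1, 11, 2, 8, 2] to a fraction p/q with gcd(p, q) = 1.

Start with 2.
8 + 1/(2/1) = 8 + 1/2 = 17/2
2 + 1/(17/2) = 2 + 2/17 = 36/17
11 + 1/(36/17) = 11 + 17/36 = 413/36
1 + 1/(413/36) = 1 + 36/413 = 449/413
2 + 1/(449/413) = 2 + 413/449 = 1311/449

1311/449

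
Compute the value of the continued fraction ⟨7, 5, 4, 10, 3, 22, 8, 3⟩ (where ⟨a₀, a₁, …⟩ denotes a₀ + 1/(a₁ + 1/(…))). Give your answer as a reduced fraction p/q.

Collapse the nested fraction from the inside out:
Start with 3.
8 + 1/(3/1) = 8 + 1/3 = 25/3
22 + 1/(25/3) = 22 + 3/25 = 553/25
3 + 1/(553/25) = 3 + 25/553 = 1684/553
10 + 1/(1684/553) = 10 + 553/1684 = 17393/1684
4 + 1/(17393/1684) = 4 + 1684/17393 = 71256/17393
5 + 1/(71256/17393) = 5 + 17393/71256 = 373673/71256
7 + 1/(373673/71256) = 7 + 71256/373673 = 2686967/373673

2686967/373673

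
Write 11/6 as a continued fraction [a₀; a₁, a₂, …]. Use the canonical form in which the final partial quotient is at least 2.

[1; 1, 5]

11 = 1·6 + 5, so a_0 = 1
6 = 1·5 + 1, so a_1 = 1
5 = 5·1 + 0, so a_2 = 5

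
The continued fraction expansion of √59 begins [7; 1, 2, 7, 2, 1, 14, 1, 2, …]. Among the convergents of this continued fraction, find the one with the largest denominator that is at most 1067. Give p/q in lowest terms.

List convergents until the denominator exceeds the bound:
a_0 = 7: 7/1  (≤ bound)
a_1 = 1: 8/1  (≤ bound)
a_2 = 2: 23/3  (≤ bound)
a_3 = 7: 169/22  (≤ bound)
a_4 = 2: 361/47  (≤ bound)
a_5 = 1: 530/69  (≤ bound)
a_6 = 14: 7781/1013  (≤ bound)
a_7 = 1: 8311/1082  (> 1067, stop)

7781/1013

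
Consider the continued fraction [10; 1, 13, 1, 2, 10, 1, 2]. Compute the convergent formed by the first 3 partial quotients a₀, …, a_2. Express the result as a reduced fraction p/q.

a_0 = 10: 10/1
a_1 = 1: 11/1
a_2 = 13: 153/14

153/14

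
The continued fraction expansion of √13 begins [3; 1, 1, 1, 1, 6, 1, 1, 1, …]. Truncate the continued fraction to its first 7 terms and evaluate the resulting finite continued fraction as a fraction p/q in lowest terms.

137/38

Starting at the tail and folding back:
Start with 1.
6 + 1/(1/1) = 6 + 1/1 = 7/1
1 + 1/(7/1) = 1 + 1/7 = 8/7
1 + 1/(8/7) = 1 + 7/8 = 15/8
1 + 1/(15/8) = 1 + 8/15 = 23/15
1 + 1/(23/15) = 1 + 15/23 = 38/23
3 + 1/(38/23) = 3 + 23/38 = 137/38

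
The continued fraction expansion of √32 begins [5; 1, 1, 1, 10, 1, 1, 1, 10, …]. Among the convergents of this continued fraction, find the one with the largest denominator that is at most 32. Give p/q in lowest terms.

181/32

a_0 = 5: 5/1  (≤ bound)
a_1 = 1: 6/1  (≤ bound)
a_2 = 1: 11/2  (≤ bound)
a_3 = 1: 17/3  (≤ bound)
a_4 = 10: 181/32  (≤ bound)
a_5 = 1: 198/35  (> 32, stop)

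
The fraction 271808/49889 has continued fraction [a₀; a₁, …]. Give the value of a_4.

57

271808 ÷ 49889 → quotient 5, remainder 22363
49889 ÷ 22363 → quotient 2, remainder 5163
22363 ÷ 5163 → quotient 4, remainder 1711
5163 ÷ 1711 → quotient 3, remainder 30
1711 ÷ 30 → quotient 57, remainder 1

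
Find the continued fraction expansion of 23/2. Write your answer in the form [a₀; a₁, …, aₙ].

[11; 2]

23 ÷ 2 → quotient 11, remainder 1
2 ÷ 1 → quotient 2, remainder 0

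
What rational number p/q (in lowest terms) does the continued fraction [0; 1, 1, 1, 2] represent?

5/8

a_0 = 0: 0/1
a_1 = 1: 1/1
a_2 = 1: 1/2
a_3 = 1: 2/3
a_4 = 2: 5/8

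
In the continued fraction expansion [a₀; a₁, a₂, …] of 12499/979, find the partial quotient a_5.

2

Repeatedly divide and take the remainder:
12499 = 12·979 + 751, so a_0 = 12
979 = 1·751 + 228, so a_1 = 1
751 = 3·228 + 67, so a_2 = 3
228 = 3·67 + 27, so a_3 = 3
67 = 2·27 + 13, so a_4 = 2
27 = 2·13 + 1, so a_5 = 2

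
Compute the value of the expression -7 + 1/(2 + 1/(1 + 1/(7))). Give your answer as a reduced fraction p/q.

-153/23

Starting at the tail and folding back:
Start with 7.
1 + 1/(7/1) = 1 + 1/7 = 8/7
2 + 1/(8/7) = 2 + 7/8 = 23/8
-7 + 1/(23/8) = -7 + 8/23 = -153/23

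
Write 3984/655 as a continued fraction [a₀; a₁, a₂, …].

[6; 12, 7, 1, 2, 2]

⌊3984/655⌋ = 6, remainder 54
⌊655/54⌋ = 12, remainder 7
⌊54/7⌋ = 7, remainder 5
⌊7/5⌋ = 1, remainder 2
⌊5/2⌋ = 2, remainder 1
⌊2/1⌋ = 2, remainder 0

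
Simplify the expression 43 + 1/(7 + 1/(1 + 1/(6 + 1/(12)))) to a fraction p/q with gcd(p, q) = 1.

Build up convergents one term at a time:
a_0 = 43: 43/1
a_1 = 7: 302/7
a_2 = 1: 345/8
a_3 = 6: 2372/55
a_4 = 12: 28809/668

28809/668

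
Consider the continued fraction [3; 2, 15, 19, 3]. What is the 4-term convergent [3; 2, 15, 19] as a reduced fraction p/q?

a_0 = 3: 3/1
a_1 = 2: 7/2
a_2 = 15: 108/31
a_3 = 19: 2059/591

2059/591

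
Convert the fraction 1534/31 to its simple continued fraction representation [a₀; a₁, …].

[49; 2, 15]

⌊1534/31⌋ = 49, remainder 15
⌊31/15⌋ = 2, remainder 1
⌊15/1⌋ = 15, remainder 0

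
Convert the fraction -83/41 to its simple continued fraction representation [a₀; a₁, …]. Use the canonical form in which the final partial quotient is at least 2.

[-3; 1, 40]

-83 ÷ 41 → quotient -3, remainder 40
41 ÷ 40 → quotient 1, remainder 1
40 ÷ 1 → quotient 40, remainder 0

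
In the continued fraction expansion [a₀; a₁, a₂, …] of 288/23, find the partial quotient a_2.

1

288 ÷ 23 → quotient 12, remainder 12
23 ÷ 12 → quotient 1, remainder 11
12 ÷ 11 → quotient 1, remainder 1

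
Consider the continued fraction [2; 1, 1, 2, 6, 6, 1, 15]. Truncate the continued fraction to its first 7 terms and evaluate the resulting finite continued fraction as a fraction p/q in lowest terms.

Start with 1.
6 + 1/(1/1) = 6 + 1/1 = 7/1
6 + 1/(7/1) = 6 + 1/7 = 43/7
2 + 1/(43/7) = 2 + 7/43 = 93/43
1 + 1/(93/43) = 1 + 43/93 = 136/93
1 + 1/(136/93) = 1 + 93/136 = 229/136
2 + 1/(229/136) = 2 + 136/229 = 594/229

594/229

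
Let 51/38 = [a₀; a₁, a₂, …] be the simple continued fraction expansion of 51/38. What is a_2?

Repeatedly divide and take the remainder:
51 = 1·38 + 13, so a_0 = 1
38 = 2·13 + 12, so a_1 = 2
13 = 1·12 + 1, so a_2 = 1

1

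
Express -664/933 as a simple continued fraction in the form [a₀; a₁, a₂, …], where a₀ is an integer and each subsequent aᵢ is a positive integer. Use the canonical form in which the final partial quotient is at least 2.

[-1; 3, 2, 7, 2, 2, 3]

-664 = -1·933 + 269, so a_0 = -1
933 = 3·269 + 126, so a_1 = 3
269 = 2·126 + 17, so a_2 = 2
126 = 7·17 + 7, so a_3 = 7
17 = 2·7 + 3, so a_4 = 2
7 = 2·3 + 1, so a_5 = 2
3 = 3·1 + 0, so a_6 = 3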